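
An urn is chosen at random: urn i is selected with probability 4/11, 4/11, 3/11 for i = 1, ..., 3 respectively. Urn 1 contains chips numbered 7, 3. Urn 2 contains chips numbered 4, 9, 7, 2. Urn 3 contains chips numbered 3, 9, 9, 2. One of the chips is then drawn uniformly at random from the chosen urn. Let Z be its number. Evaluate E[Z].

237/44

E[Z | urn 1] = (7+3)/2 = 5.
E[Z | urn 2] = (4+9+7+2)/4 = 11/2.
E[Z | urn 3] = (3+9+9+2)/4 = 23/4.
E[Z] = (4/11)·(5) + (4/11)·(11/2) + (3/11)·(23/4) = 237/44.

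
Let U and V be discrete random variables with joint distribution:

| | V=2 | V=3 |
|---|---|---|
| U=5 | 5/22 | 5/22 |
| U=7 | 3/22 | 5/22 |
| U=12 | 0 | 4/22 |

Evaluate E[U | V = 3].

P(V = 3) = 7/11.
Summing U·P(U=x,V=y) over the conditioning event gives 54/11.
E[U | V = 3] = (54/11) / (7/11) = 54/7.

54/7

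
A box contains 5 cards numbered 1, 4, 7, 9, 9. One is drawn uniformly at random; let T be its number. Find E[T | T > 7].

P(T > 7) = 2/5.
Σ over the event: 9·2/5 = 18/5.
E[T | T > 7] = (18/5) / (2/5) = 9.

9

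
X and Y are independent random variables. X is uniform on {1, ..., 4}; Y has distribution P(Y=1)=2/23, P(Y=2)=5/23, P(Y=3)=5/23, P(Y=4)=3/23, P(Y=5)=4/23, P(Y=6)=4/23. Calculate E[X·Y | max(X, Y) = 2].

17/6

P(max(X, Y) = 2) = 3/23.
Summing XY·P(x,y) over outcomes with max(X, Y) = 2 gives 17/46.
E[X·Y | max(X, Y) = 2] = (17/46) / (3/23) = 17/6.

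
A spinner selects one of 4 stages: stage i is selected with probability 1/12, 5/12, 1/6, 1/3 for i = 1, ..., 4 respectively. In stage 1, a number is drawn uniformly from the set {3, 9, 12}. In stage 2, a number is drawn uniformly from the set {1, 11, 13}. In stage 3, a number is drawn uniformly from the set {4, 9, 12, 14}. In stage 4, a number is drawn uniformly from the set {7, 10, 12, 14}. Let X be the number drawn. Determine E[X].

673/72

E[X | stage 1] = (3+9+12)/3 = 8.
E[X | stage 2] = (1+11+13)/3 = 25/3.
E[X | stage 3] = (4+9+12+14)/4 = 39/4.
E[X | stage 4] = (7+10+12+14)/4 = 43/4.
E[X] = (1/12)·(8) + (5/12)·(25/3) + (1/6)·(39/4) + (1/3)·(43/4) = 673/72.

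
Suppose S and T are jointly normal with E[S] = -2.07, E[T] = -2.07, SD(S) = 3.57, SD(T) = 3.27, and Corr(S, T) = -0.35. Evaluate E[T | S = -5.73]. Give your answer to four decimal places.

-0.8966

The regression of T on S has slope ρ·σ_T/σ_S and passes through (μ_S, μ_T).
E[T | S=-5.73] = -2.07 + (-0.35)·(3.27/3.57)·(-5.73 − (-2.07)) = -2.07 + (-0.32059)·(-3.66) = -0.8966.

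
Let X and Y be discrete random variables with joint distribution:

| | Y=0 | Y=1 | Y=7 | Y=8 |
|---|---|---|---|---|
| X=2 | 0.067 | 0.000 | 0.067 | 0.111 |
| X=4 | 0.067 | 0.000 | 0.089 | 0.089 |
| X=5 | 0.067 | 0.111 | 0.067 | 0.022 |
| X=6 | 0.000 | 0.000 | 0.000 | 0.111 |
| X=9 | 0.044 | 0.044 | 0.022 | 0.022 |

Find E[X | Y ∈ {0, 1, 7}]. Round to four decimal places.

4.8171

P(Y ∈ {0, 1, 7}) = 0.645.
Summing X·P(X=x,Y=y) over the conditioning event gives 3.107.
E[X | Y ∈ {0, 1, 7}] = (3.107) / (0.645) = 4.8171.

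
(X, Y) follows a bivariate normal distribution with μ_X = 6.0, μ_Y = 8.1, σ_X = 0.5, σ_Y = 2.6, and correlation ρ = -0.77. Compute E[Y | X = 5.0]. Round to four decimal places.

12.1040

The regression of Y on X has slope ρ·σ_Y/σ_X and passes through (μ_X, μ_Y).
E[Y | X=5.0] = 8.1 + (-0.77)·(2.6/0.5)·(5.0 − (6.0)) = 8.1 + (-4.004)·(-1) = 12.1040.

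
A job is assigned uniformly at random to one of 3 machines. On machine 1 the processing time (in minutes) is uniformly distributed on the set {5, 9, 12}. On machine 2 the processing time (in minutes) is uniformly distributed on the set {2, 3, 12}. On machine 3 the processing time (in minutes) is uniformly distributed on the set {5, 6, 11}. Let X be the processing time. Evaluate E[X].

65/9

E[X | machine 1] = (5+9+12)/3 = 26/3.
E[X | machine 2] = (2+3+12)/3 = 17/3.
E[X | machine 3] = (5+6+11)/3 = 22/3.
By the law of total expectation,
E[X] = (1/3)·(26/3) + (1/3)·(17/3) + (1/3)·(22/3) = 65/9.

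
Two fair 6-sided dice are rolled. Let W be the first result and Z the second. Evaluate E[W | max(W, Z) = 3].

Outcomes with max(W, Z) = 3: (1,3), (2,3), (3,1), (3,2), (3,3), each with probability 1/36.
E[W | max(W, Z) = 3] = (1 + 2 + 3 + 3 + 3) / 5 = 12/5.

12/5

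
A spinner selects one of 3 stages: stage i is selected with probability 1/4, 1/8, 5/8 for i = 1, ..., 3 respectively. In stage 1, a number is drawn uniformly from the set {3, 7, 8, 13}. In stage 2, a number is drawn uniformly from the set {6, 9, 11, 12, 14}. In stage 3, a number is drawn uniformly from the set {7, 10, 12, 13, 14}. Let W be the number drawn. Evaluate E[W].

E[W | stage 1] = (3+7+8+13)/4 = 31/4.
E[W | stage 2] = (6+9+11+12+14)/5 = 52/5.
E[W | stage 3] = (7+10+12+13+14)/5 = 56/5.
E[W] = (1/4)·(31/4) + (1/8)·(52/5) + (5/8)·(56/5) = 819/80.

819/80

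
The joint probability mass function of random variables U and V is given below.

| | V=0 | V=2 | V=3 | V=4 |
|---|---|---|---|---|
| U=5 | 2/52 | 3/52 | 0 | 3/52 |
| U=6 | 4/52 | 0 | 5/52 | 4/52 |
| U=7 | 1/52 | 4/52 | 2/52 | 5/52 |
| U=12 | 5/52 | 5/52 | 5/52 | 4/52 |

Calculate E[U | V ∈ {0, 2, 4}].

P(V ∈ {0, 2, 4}) = 10/13.
Summing U·P(U=x,V=y) over the conditioning event gives 163/26.
E[U | V ∈ {0, 2, 4}] = (163/26) / (10/13) = 163/20.

163/20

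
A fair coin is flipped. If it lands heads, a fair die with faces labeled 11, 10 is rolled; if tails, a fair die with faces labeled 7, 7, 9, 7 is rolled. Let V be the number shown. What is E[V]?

E[V | heads] = (11+10)/2 = 21/2.
E[V | tails] = (7+7+9+7)/4 = 15/2.
By the law of total expectation,
E[V] = (1/2)·(21/2) + (1/2)·(15/2) = 9.

9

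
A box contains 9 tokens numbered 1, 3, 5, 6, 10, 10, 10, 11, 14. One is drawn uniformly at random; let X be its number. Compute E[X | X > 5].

P(X > 5) = 2/3.
Σ over the event: 6·1/9 + 10·1/3 + 11·1/9 + 14·1/9 = 61/9.
E[X | X > 5] = (61/9) / (2/3) = 61/6.

61/6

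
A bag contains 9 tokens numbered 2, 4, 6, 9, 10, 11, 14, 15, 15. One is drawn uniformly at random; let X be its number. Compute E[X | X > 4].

P(X > 4) = 7/9.
Σ over the event: 6·1/9 + 9·1/9 + 10·1/9 + 11·1/9 + 14·1/9 + 15·2/9 = 80/9.
E[X | X > 4] = (80/9) / (7/9) = 80/7.

80/7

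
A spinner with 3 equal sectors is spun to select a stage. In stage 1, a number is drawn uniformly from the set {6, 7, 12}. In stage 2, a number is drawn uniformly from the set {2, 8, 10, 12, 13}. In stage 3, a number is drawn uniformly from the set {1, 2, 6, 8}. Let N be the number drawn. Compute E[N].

E[N | stage 1] = (6+7+12)/3 = 25/3.
E[N | stage 2] = (2+8+10+12+13)/5 = 9.
E[N | stage 3] = (1+2+6+8)/4 = 17/4.
By the law of total expectation,
E[N] = (1/3)·(25/3) + (1/3)·(9) + (1/3)·(17/4) = 259/36.

259/36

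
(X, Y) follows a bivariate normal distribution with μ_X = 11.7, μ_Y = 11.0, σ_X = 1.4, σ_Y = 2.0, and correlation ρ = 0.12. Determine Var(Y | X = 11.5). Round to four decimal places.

3.9424

For a bivariate normal, Var(Y | X=x) = σ_Y²(1 − ρ²).
Var(Y | X=11.5) = (2.0)²·(1 − (0.12)²) = 4·0.9856 = 3.9424.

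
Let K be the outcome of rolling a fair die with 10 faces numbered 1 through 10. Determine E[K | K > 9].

Given K > 9, K is equally likely to be any of {10}.
E[K | K > 9] = (10) / 1 = 10.

10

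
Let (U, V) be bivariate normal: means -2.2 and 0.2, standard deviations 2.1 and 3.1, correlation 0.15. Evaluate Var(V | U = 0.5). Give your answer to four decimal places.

9.3938

The conditional variance in a bivariate normal is σ_V²(1 − ρ²), independent of x.
Var(V | U=0.5) = (3.1)²·(1 − (0.15)²) = 9.61·0.9775 = 9.3938.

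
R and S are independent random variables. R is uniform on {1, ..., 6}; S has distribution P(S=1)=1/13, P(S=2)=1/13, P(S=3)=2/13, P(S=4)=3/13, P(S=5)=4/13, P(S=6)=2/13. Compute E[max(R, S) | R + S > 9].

98/17

P(R + S > 9) = 17/78.
Summing max(R,S)·P(x,y) over outcomes with R + S > 9 gives 49/39.
E[max(R, S) | R + S > 9] = (49/39) / (17/78) = 98/17.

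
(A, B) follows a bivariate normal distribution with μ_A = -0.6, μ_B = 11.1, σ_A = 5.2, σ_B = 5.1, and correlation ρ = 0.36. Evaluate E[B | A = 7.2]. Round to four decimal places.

For a bivariate normal, E[B | A=x] = μ_B + ρ·(σ_B/σ_A)·(x − μ_A).
E[B | A=7.2] = 11.1 + (0.36)·(5.1/5.2)·(7.2 − (-0.6)) = 11.1 + (0.35308)·(7.8) = 13.8540.

13.8540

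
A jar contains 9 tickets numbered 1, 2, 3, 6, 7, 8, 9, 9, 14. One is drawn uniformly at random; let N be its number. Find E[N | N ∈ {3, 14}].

17/2

P(N ∈ {3, 14}) = 2/9.
Σ over the event: 3·1/9 + 14·1/9 = 17/9.
E[N | N ∈ {3, 14}] = (17/9) / (2/9) = 17/2.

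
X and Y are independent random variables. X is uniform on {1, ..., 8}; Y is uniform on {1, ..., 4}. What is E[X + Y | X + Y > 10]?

P(X + Y > 10) = 3/32.
Summing (X+Y)·P(x,y) over outcomes with X + Y > 10 gives 17/16.
E[X + Y | X + Y > 10] = (17/16) / (3/32) = 34/3.

34/3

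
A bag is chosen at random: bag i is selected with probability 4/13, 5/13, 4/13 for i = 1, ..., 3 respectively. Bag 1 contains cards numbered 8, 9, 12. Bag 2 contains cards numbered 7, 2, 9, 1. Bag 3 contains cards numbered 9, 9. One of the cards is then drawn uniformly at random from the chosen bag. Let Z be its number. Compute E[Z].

E[Z | bag 1] = (8+9+12)/3 = 29/3.
E[Z | bag 2] = (7+2+9+1)/4 = 19/4.
E[Z | bag 3] = (9+9)/2 = 9.
By the law of total expectation,
E[Z] = (4/13)·(29/3) + (5/13)·(19/4) + (4/13)·(9) = 1181/156.

1181/156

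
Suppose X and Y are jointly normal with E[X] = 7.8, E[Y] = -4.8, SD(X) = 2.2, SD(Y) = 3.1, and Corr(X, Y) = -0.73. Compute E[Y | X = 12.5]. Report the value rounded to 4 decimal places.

-9.6346

For a bivariate normal, E[Y | X=x] = μ_Y + ρ·(σ_Y/σ_X)·(x − μ_X).
E[Y | X=12.5] = -4.8 + (-0.73)·(3.1/2.2)·(12.5 − (7.8)) = -4.8 + (-1.02864)·(4.7) = -9.6346.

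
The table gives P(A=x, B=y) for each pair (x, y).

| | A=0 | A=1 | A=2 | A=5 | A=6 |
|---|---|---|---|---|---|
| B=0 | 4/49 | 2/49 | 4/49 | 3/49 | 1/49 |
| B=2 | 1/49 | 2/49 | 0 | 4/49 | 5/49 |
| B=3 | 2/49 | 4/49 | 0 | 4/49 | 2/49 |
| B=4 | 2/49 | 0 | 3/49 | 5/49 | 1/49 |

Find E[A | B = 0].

P(B = 0) = 2/7.
Σ A·P over the event = 0·(4/49) + 1·(2/49) + 2·(4/49) + 5·(3/49) + 6·(1/49) = 31/49.
E[A | B = 0] = (31/49) / (2/7) = 31/14.

31/14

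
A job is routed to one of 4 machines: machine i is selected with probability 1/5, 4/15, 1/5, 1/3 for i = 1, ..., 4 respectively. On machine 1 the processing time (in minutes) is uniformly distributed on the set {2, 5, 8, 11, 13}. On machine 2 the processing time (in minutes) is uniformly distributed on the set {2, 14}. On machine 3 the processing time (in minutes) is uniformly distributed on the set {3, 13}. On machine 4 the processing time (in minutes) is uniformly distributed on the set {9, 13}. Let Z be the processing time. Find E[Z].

224/25

E[Z | machine 1] = (2+5+8+11+13)/5 = 39/5.
E[Z | machine 2] = (2+14)/2 = 8.
E[Z | machine 3] = (3+13)/2 = 8.
E[Z | machine 4] = (9+13)/2 = 11.
E[Z] = (1/5)·(39/5) + (4/15)·(8) + (1/5)·(8) + (1/3)·(11) = 224/25.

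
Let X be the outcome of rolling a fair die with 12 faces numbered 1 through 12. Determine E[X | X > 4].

17/2

Given X > 4, X is equally likely to be any of {5, 6, 7, 8, 9, 10, 11, 12}.
E[X | X > 4] = (5 + 6 + 7 + 8 + 9 + 10 + 11 + 12) / 8 = 17/2.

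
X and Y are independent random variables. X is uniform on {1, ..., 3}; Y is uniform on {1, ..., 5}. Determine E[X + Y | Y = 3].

5

Outcomes with Y = 3: (1,3), (2,3), (3,3), each with probability 1/15.
E[X + Y | Y = 3] = (4 + 5 + 6) / 3 = 5.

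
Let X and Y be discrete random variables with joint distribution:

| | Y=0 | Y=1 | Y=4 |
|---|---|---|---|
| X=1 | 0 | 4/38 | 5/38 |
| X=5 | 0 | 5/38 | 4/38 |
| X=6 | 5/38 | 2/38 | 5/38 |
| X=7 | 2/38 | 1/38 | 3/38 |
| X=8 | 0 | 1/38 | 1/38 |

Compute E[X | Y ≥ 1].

P(Y ≥ 1) = 31/38.
Summing X·P(X=x,Y=y) over the conditioning event gives 70/19.
E[X | Y ≥ 1] = (70/19) / (31/38) = 140/31.

140/31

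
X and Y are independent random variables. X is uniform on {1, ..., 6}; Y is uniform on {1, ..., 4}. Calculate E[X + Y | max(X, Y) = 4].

P(max(X, Y) = 4) = 7/24.
Summing (X+Y)·P(x,y) over outcomes with max(X, Y) = 4 gives 11/6.
E[X + Y | max(X, Y) = 4] = (11/6) / (7/24) = 44/7.

44/7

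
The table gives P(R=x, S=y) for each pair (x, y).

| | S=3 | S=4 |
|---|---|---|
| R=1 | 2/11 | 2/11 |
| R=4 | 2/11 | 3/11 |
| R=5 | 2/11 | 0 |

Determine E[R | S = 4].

P(S = 4) = 5/11.
Σ R·P over the event = 1·(2/11) + 4·(3/11) = 14/11.
E[R | S = 4] = (14/11) / (5/11) = 14/5.

14/5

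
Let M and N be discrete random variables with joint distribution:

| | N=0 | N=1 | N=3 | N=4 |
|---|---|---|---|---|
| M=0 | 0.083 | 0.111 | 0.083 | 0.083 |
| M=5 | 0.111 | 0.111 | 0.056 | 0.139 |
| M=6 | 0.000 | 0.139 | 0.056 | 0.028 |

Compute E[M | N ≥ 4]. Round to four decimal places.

P(N ≥ 4) = 0.250.
Summing M·P(M=x,N=y) over the conditioning event gives 0.863.
E[M | N ≥ 4] = (0.863) / (0.250) = 3.4520.

3.4520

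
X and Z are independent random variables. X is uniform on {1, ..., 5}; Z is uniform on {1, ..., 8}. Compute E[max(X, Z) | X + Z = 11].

7

Outcomes with X + Z = 11: (3,8), (4,7), (5,6), each with probability 1/40.
E[max(X, Z) | X + Z = 11] = (8 + 7 + 6) / 3 = 7.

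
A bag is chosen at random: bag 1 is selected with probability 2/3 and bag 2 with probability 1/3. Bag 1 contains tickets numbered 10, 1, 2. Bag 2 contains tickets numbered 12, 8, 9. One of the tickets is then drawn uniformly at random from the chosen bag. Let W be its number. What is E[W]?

E[W | bag 1] = (10+1+2)/3 = 13/3.
E[W | bag 2] = (12+8+9)/3 = 29/3.
E[W] = (2/3)·(13/3) + (1/3)·(29/3) = 55/9.

55/9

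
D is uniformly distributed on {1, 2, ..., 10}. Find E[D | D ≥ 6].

8

Given D ≥ 6, D is equally likely to be any of {6, 7, 8, 9, 10}.
E[D | D ≥ 6] = (6 + 7 + 8 + 9 + 10) / 5 = 8.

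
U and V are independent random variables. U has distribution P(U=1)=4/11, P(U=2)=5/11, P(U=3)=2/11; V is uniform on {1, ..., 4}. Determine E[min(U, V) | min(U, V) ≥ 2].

P(min(U, V) ≥ 2) = 21/44.
Summing min(U,V)·P(x,y) over outcomes with min(U, V) ≥ 2 gives 23/22.
E[min(U, V) | min(U, V) ≥ 2] = (23/22) / (21/44) = 46/21.

46/21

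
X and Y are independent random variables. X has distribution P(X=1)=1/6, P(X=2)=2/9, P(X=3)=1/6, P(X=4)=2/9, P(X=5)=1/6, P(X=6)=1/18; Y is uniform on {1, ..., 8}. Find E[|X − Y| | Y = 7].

23/6

P(Y = 7) = 1/8.
Summing |X−Y|·P(x,y) over outcomes with Y = 7 gives 23/48.
E[|X − Y| | Y = 7] = (23/48) / (1/8) = 23/6.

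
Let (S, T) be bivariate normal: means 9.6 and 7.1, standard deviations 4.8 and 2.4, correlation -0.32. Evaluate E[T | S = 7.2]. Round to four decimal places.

7.4840

E[T | S=x] = μ_T + ρ(σ_T/σ_S)(x − μ_S) for jointly normal variables.
E[T | S=7.2] = 7.1 + (-0.32)·(2.4/4.8)·(7.2 − (9.6)) = 7.1 + (-0.16)·(-2.4) = 7.4840.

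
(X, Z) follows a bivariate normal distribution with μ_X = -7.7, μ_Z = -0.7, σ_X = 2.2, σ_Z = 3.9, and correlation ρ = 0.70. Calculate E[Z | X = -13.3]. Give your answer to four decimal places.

For a bivariate normal, E[Z | X=x] = μ_Z + ρ·(σ_Z/σ_X)·(x − μ_X).
E[Z | X=-13.3] = -0.7 + (0.70)·(3.9/2.2)·(-13.3 − (-7.7)) = -0.7 + (1.24091)·(-5.6) = -7.6491.

-7.6491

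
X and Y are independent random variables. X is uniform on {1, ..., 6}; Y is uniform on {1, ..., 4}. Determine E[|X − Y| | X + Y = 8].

2

Outcomes with X + Y = 8: (4,4), (5,3), (6,2), each with probability 1/24.
E[|X − Y| | X + Y = 8] = (0 + 2 + 4) / 3 = 2.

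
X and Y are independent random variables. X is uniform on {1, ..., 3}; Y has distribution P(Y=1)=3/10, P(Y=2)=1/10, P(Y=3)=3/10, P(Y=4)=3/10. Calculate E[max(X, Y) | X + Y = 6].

P(X + Y = 6) = 1/5.
Summing max(X,Y)·P(x,y) over outcomes with X + Y = 6 gives 7/10.
E[max(X, Y) | X + Y = 6] = (7/10) / (1/5) = 7/2.

7/2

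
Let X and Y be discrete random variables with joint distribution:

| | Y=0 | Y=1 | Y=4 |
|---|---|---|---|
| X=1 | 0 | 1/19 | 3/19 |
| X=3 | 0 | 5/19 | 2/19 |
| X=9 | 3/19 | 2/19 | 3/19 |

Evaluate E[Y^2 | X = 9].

P(X = 9) = 8/19.
Summing Y^2·P(X=x,Y=y) over the conditioning event gives 50/19.
E[Y^2 | X = 9] = (50/19) / (8/19) = 25/4.

25/4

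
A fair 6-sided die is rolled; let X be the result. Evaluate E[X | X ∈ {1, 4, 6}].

P(X ∈ {1, 4, 6}) = 1/2.
Σ over the event: 1·1/6 + 4·1/6 + 6·1/6 = 11/6.
E[X | X ∈ {1, 4, 6}] = (11/6) / (1/2) = 11/3.

11/3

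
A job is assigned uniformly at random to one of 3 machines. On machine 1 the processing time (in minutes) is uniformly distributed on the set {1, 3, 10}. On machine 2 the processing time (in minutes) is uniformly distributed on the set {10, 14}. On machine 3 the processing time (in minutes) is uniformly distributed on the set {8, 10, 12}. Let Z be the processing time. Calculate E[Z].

E[Z | machine 1] = (1+3+10)/3 = 14/3.
E[Z | machine 2] = (10+14)/2 = 12.
E[Z | machine 3] = (8+10+12)/3 = 10.
E[Z] = (1/3)·(14/3) + (1/3)·(12) + (1/3)·(10) = 80/9.

80/9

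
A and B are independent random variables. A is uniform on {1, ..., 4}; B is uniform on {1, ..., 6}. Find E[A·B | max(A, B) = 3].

27/5

Outcomes with max(A, B) = 3: (1,3), (2,3), (3,1), (3,2), (3,3), each with probability 1/24.
E[A·B | max(A, B) = 3] = (3 + 6 + 3 + 6 + 9) / 5 = 27/5.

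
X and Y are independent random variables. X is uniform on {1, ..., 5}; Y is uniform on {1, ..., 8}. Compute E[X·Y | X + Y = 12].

Outcomes with X + Y = 12: (4,8), (5,7), each with probability 1/40.
E[X·Y | X + Y = 12] = (32 + 35) / 2 = 67/2.

67/2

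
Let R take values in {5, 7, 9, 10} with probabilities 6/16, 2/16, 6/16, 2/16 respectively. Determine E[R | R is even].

10

P(R is even) = 1/8.
Σ over the event: 10·1/8 = 5/4.
E[R | R is even] = (5/4) / (1/8) = 10.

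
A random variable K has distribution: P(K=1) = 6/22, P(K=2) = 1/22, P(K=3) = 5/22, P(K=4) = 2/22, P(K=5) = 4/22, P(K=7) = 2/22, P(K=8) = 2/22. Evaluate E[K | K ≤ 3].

P(K ≤ 3) = 6/11.
Σ over the event: 1·3/11 + 2·1/22 + 3·5/22 = 23/22.
E[K | K ≤ 3] = (23/22) / (6/11) = 23/12.

23/12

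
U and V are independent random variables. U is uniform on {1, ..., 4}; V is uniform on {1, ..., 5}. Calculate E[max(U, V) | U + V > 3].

65/17

P(U + V > 3) = 17/20.
Summing max(U,V)·P(x,y) over outcomes with U + V > 3 gives 13/4.
E[max(U, V) | U + V > 3] = (13/4) / (17/20) = 65/17.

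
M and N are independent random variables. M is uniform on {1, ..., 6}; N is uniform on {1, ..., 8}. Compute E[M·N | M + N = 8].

P(M + N = 8) = 1/8.
Summing MN·P(x,y) over outcomes with M + N = 8 gives 77/48.
E[M·N | M + N = 8] = (77/48) / (1/8) = 77/6.

77/6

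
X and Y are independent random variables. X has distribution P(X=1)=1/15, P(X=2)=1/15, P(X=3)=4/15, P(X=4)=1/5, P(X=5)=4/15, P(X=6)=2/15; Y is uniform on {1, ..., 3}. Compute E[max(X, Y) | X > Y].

P(X > Y) = 4/5.
Summing max(X,Y)·P(x,y) over outcomes with X > Y gives 158/45.
E[max(X, Y) | X > Y] = (158/45) / (4/5) = 79/18.

79/18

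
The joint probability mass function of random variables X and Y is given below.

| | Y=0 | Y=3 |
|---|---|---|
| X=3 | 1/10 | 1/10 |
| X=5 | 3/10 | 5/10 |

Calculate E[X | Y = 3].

14/3

P(Y = 3) = 3/5.
Σ X·P over the event = 3·(1/10) + 5·(5/10) = 14/5.
E[X | Y = 3] = (14/5) / (3/5) = 14/3.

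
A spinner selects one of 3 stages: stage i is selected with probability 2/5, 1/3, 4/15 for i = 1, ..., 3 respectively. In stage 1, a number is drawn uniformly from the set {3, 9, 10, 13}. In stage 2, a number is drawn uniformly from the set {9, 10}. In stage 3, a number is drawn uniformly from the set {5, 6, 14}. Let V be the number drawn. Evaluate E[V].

80/9

E[V | stage 1] = (3+9+10+13)/4 = 35/4.
E[V | stage 2] = (9+10)/2 = 19/2.
E[V | stage 3] = (5+6+14)/3 = 25/3.
E[V] = (2/5)·(35/4) + (1/3)·(19/2) + (4/15)·(25/3) = 80/9.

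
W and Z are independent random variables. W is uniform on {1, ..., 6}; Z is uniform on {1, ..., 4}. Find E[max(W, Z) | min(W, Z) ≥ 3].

37/8

Outcomes with min(W, Z) ≥ 3: (3,3), (3,4), (4,3), (4,4), (5,3), (5,4), (6,3), (6,4), each with probability 1/24.
E[max(W, Z) | min(W, Z) ≥ 3] = (3 + 4 + 4 + 4 + 5 + 5 + 6 + 6) / 8 = 37/8.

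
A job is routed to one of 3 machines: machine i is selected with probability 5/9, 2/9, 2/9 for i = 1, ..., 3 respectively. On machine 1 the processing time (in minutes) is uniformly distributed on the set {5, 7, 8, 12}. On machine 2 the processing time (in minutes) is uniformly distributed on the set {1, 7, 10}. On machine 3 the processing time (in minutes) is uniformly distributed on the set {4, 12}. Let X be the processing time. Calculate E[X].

E[X | machine 1] = (5+7+8+12)/4 = 8.
E[X | machine 2] = (1+7+10)/3 = 6.
E[X | machine 3] = (4+12)/2 = 8.
E[X] = (5/9)·(8) + (2/9)·(6) + (2/9)·(8) = 68/9.

68/9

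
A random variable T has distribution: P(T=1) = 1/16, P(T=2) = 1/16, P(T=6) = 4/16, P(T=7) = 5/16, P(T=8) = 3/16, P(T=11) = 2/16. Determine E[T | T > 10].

11

P(T > 10) = 1/8.
Σ over the event: 11·1/8 = 11/8.
E[T | T > 10] = (11/8) / (1/8) = 11.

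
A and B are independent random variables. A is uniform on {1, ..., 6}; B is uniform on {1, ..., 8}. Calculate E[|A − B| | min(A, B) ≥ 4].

P(min(A, B) ≥ 4) = 5/16.
Summing |A−B|·P(x,y) over outcomes with min(A, B) ≥ 4 gives 23/48.
E[|A − B| | min(A, B) ≥ 4] = (23/48) / (5/16) = 23/15.

23/15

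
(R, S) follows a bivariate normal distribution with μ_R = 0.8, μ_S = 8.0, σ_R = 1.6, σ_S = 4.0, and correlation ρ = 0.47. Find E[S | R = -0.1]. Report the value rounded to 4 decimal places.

6.9425

The regression of S on R has slope ρ·σ_S/σ_R and passes through (μ_R, μ_S).
E[S | R=-0.1] = 8.0 + (0.47)·(4.0/1.6)·(-0.1 − (0.8)) = 8.0 + (1.175)·(-0.9) = 6.9425.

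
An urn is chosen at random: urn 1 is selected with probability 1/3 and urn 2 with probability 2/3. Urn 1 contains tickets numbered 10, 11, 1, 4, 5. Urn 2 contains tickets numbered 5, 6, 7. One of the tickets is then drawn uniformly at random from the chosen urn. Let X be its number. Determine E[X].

91/15

E[X | urn 1] = (10+11+1+4+5)/5 = 31/5.
E[X | urn 2] = (5+6+7)/3 = 6.
E[X] = (1/3)·(31/5) + (2/3)·(6) = 91/15.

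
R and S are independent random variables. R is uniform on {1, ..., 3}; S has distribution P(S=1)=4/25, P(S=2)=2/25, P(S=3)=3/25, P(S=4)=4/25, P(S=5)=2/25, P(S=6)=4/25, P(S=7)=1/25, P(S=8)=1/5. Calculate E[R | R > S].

13/5

P(R > S) = 2/15.
Summing R·P(x,y) over outcomes with R > S gives 26/75.
E[R | R > S] = (26/75) / (2/15) = 13/5.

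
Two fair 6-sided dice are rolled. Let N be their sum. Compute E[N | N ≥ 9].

P(N ≥ 9) = 5/18.
Σ over the event: 9·1/9 + 10·1/12 + 11·1/18 + 12·1/36 = 25/9.
E[N | N ≥ 9] = (25/9) / (5/18) = 10.

10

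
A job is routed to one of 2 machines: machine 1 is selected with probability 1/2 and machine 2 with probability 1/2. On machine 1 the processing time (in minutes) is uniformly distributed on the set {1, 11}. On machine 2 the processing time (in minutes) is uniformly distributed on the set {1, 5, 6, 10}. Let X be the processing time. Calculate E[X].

E[X | machine 1] = (1+11)/2 = 6.
E[X | machine 2] = (1+5+6+10)/4 = 11/2.
E[X] = (1/2)·(6) + (1/2)·(11/2) = 23/4.

23/4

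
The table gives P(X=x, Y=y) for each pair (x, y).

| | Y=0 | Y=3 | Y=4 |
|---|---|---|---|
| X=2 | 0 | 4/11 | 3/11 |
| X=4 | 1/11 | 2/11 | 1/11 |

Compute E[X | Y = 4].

5/2

P(Y = 4) = 4/11.
Σ X·P over the event = 2·(3/11) + 4·(1/11) = 10/11.
E[X | Y = 4] = (10/11) / (4/11) = 5/2.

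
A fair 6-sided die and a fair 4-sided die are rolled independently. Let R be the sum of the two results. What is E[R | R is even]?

6

P(R is even) = 1/2.
Σ over the event: 2·1/24 + 4·1/8 + 6·1/6 + 8·1/8 + 10·1/24 = 3.
E[R | R is even] = (3) / (1/2) = 6.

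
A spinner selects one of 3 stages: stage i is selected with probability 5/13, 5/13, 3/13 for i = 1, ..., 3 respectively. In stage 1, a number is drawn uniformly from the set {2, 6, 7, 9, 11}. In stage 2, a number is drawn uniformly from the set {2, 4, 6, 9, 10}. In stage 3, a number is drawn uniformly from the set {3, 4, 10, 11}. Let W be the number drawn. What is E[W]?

87/13

E[W | stage 1] = (2+6+7+9+11)/5 = 7.
E[W | stage 2] = (2+4+6+9+10)/5 = 31/5.
E[W | stage 3] = (3+4+10+11)/4 = 7.
E[W] = (5/13)·(7) + (5/13)·(31/5) + (3/13)·(7) = 87/13.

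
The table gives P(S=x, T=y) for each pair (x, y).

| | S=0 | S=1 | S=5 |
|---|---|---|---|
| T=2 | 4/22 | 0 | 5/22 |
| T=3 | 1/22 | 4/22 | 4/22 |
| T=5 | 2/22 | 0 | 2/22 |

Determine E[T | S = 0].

3

P(S = 0) = 7/22.
Σ T·P over the event = 2·(4/22) + 3·(1/22) + 5·(2/22) = 21/22.
E[T | S = 0] = (21/22) / (7/22) = 3.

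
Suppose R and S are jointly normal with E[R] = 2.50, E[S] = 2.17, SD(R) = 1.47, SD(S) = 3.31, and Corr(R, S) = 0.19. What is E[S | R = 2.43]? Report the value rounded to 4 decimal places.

The regression of S on R has slope ρ·σ_S/σ_R and passes through (μ_R, μ_S).
E[S | R=2.43] = 2.17 + (0.19)·(3.31/1.47)·(2.43 − (2.50)) = 2.17 + (0.42782)·(-0.07) = 2.1401.

2.1401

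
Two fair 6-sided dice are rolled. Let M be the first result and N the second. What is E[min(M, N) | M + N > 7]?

19/5

P(M + N > 7) = 5/12.
Summing min(M,N)·P(x,y) over outcomes with M + N > 7 gives 19/12.
E[min(M, N) | M + N > 7] = (19/12) / (5/12) = 19/5.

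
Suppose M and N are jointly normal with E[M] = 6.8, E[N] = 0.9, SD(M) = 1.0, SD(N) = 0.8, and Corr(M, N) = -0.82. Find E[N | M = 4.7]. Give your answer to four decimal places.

2.2776

The regression of N on M has slope ρ·σ_N/σ_M and passes through (μ_M, μ_N).
E[N | M=4.7] = 0.9 + (-0.82)·(0.8/1.0)·(4.7 − (6.8)) = 0.9 + (-0.656)·(-2.1) = 2.2776.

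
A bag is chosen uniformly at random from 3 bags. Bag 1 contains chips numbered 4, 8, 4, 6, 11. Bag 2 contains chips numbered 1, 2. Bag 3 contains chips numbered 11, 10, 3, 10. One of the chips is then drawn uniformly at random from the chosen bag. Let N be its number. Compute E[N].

83/15

E[N | bag 1] = (4+8+4+6+11)/5 = 33/5.
E[N | bag 2] = (1+2)/2 = 3/2.
E[N | bag 3] = (11+10+3+10)/4 = 17/2.
By the law of total expectation,
E[N] = (1/3)·(33/5) + (1/3)·(3/2) + (1/3)·(17/2) = 83/15.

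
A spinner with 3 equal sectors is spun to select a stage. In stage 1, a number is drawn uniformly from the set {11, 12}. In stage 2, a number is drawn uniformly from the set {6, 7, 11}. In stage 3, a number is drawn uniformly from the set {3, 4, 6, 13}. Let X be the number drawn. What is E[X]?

E[X | stage 1] = (11+12)/2 = 23/2.
E[X | stage 2] = (6+7+11)/3 = 8.
E[X | stage 3] = (3+4+6+13)/4 = 13/2.
E[X] = (1/3)·(23/2) + (1/3)·(8) + (1/3)·(13/2) = 26/3.

26/3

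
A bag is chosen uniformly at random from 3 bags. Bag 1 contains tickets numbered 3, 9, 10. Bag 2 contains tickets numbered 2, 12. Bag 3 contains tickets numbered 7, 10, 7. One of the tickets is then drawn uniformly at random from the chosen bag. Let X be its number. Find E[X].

E[X | bag 1] = (3+9+10)/3 = 22/3.
E[X | bag 2] = (2+12)/2 = 7.
E[X | bag 3] = (7+10+7)/3 = 8.
By the law of total expectation,
E[X] = (1/3)·(22/3) + (1/3)·(7) + (1/3)·(8) = 67/9.

67/9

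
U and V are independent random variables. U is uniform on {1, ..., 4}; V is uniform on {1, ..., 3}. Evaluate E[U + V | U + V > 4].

P(U + V > 4) = 1/2.
Summing (U+V)·P(x,y) over outcomes with U + V > 4 gives 17/6.
E[U + V | U + V > 4] = (17/6) / (1/2) = 17/3.

17/3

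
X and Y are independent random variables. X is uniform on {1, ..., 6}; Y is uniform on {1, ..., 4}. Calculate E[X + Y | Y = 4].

Outcomes with Y = 4: (1,4), (2,4), (3,4), (4,4), (5,4), (6,4), each with probability 1/24.
E[X + Y | Y = 4] = (5 + 6 + 7 + 8 + 9 + 10) / 6 = 15/2.

15/2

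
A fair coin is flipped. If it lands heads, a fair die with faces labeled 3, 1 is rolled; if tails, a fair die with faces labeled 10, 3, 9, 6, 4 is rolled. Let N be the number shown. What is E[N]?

E[N | heads] = (3+1)/2 = 2.
E[N | tails] = (10+3+9+6+4)/5 = 32/5.
By the law of total expectation,
E[N] = (1/2)·(2) + (1/2)·(32/5) = 21/5.

21/5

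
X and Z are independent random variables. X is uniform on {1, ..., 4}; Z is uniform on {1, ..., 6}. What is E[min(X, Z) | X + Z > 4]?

43/18

P(X + Z > 4) = 3/4.
Summing min(X,Z)·P(x,y) over outcomes with X + Z > 4 gives 43/24.
E[min(X, Z) | X + Z > 4] = (43/24) / (3/4) = 43/18.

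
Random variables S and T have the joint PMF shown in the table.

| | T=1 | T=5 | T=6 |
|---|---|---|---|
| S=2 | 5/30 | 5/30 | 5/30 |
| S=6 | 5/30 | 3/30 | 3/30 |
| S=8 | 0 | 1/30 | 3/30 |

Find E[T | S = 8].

23/4

P(S = 8) = 2/15.
Σ T·P over the event = 5·(1/30) + 6·(3/30) = 23/30.
E[T | S = 8] = (23/30) / (2/15) = 23/4.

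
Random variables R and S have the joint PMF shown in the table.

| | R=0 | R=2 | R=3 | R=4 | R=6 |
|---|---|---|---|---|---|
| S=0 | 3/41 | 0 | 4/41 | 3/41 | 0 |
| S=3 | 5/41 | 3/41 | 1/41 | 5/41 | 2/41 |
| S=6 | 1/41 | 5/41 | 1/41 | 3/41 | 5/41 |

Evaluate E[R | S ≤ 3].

P(S ≤ 3) = 26/41.
Σ R·P over the event = 0·(3/41) + 0·(5/41) + 2·(3/41) + 3·(4/41) + 3·(1/41) + 4·(3/41) + 4·(5/41) + 6·(2/41) = 65/41.
E[R | S ≤ 3] = (65/41) / (26/41) = 5/2.

5/2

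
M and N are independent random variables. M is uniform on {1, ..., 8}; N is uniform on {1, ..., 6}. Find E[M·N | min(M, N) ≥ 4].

P(min(M, N) ≥ 4) = 5/16.
Summing MN·P(x,y) over outcomes with min(M, N) ≥ 4 gives 75/8.
E[M·N | min(M, N) ≥ 4] = (75/8) / (5/16) = 30.

30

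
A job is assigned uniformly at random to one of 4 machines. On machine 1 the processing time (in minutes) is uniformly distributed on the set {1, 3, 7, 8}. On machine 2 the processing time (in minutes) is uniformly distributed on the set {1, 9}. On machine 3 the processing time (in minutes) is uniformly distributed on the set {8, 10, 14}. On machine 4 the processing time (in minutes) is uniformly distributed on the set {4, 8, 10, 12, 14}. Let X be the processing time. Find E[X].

1801/240

E[X | machine 1] = (1+3+7+8)/4 = 19/4.
E[X | machine 2] = (1+9)/2 = 5.
E[X | machine 3] = (8+10+14)/3 = 32/3.
E[X | machine 4] = (4+8+10+12+14)/5 = 48/5.
By the law of total expectation,
E[X] = (1/4)·(19/4) + (1/4)·(5) + (1/4)·(32/3) + (1/4)·(48/5) = 1801/240.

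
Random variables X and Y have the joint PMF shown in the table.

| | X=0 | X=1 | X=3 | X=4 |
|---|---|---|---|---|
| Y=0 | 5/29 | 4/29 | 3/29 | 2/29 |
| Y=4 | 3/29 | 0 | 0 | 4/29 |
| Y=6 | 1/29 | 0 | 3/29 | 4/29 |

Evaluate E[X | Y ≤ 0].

P(Y ≤ 0) = 14/29.
Σ X·P over the event = 0·(5/29) + 1·(4/29) + 3·(3/29) + 4·(2/29) = 21/29.
E[X | Y ≤ 0] = (21/29) / (14/29) = 3/2.

3/2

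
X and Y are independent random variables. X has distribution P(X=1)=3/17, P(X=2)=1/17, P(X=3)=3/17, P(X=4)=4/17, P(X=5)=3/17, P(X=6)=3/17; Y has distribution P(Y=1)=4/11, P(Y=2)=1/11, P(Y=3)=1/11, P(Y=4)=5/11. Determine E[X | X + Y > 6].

P(X + Y > 6) = 93/187.
Summing X·P(x,y) over outcomes with X + Y > 6 gives 444/187.
E[X | X + Y > 6] = (444/187) / (93/187) = 148/31.

148/31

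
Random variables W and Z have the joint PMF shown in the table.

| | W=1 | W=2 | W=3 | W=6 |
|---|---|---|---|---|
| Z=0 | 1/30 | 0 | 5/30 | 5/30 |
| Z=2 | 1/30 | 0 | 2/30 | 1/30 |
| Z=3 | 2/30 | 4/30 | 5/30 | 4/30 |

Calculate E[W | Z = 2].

P(Z = 2) = 2/15.
Σ W·P over the event = 1·(1/30) + 3·(2/30) + 6·(1/30) = 13/30.
E[W | Z = 2] = (13/30) / (2/15) = 13/4.

13/4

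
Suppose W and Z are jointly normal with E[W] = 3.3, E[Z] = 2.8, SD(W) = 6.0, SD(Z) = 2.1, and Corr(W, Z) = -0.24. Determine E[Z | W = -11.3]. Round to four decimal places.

E[Z | W=x] = μ_Z + ρ(σ_Z/σ_W)(x − μ_W) for jointly normal variables.
E[Z | W=-11.3] = 2.8 + (-0.24)·(2.1/6.0)·(-11.3 − (3.3)) = 2.8 + (-0.084)·(-14.6) = 4.0264.

4.0264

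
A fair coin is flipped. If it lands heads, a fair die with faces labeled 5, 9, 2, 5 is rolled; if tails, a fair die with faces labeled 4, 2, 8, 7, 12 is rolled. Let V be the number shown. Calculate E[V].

237/40

E[V | heads] = (5+9+2+5)/4 = 21/4.
E[V | tails] = (4+2+8+7+12)/5 = 33/5.
By the law of total expectation,
E[V] = (1/2)·(21/4) + (1/2)·(33/5) = 237/40.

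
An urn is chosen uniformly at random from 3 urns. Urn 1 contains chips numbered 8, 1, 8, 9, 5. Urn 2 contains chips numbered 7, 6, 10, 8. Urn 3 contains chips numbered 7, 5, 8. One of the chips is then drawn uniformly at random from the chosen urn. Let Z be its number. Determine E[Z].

1237/180

E[Z | urn 1] = (8+1+8+9+5)/5 = 31/5.
E[Z | urn 2] = (7+6+10+8)/4 = 31/4.
E[Z | urn 3] = (7+5+8)/3 = 20/3.
E[Z] = (1/3)·(31/5) + (1/3)·(31/4) + (1/3)·(20/3) = 1237/180.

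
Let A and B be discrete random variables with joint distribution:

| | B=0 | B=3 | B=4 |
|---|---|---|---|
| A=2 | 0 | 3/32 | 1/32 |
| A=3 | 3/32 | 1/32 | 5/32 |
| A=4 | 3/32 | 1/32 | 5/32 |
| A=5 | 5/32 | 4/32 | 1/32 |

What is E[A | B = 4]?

P(B = 4) = 3/8.
Σ A·P over the event = 2·(1/32) + 3·(5/32) + 4·(5/32) + 5·(1/32) = 21/16.
E[A | B = 4] = (21/16) / (3/8) = 7/2.

7/2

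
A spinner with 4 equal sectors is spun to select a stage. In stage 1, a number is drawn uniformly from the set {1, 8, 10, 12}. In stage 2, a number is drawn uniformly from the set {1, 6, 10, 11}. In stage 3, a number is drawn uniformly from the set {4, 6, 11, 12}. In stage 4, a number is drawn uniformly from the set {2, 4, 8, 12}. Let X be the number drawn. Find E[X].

59/8

E[X | stage 1] = (1+8+10+12)/4 = 31/4.
E[X | stage 2] = (1+6+10+11)/4 = 7.
E[X | stage 3] = (4+6+11+12)/4 = 33/4.
E[X | stage 4] = (2+4+8+12)/4 = 13/2.
By the law of total expectation,
E[X] = (1/4)·(31/4) + (1/4)·(7) + (1/4)·(33/4) + (1/4)·(13/2) = 59/8.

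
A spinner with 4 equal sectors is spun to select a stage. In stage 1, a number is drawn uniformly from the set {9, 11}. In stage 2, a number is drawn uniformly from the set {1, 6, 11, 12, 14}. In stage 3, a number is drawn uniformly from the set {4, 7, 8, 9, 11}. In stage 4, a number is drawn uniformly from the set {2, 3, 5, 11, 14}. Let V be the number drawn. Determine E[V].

E[V | stage 1] = (9+11)/2 = 10.
E[V | stage 2] = (1+6+11+12+14)/5 = 44/5.
E[V | stage 3] = (4+7+8+9+11)/5 = 39/5.
E[V | stage 4] = (2+3+5+11+14)/5 = 7.
E[V] = (1/4)·(10) + (1/4)·(44/5) + (1/4)·(39/5) + (1/4)·(7) = 42/5.

42/5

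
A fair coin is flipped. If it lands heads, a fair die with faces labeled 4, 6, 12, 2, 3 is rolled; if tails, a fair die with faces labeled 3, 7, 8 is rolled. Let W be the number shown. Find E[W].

E[W | heads] = (4+6+12+2+3)/5 = 27/5.
E[W | tails] = (3+7+8)/3 = 6.
E[W] = (1/2)·(27/5) + (1/2)·(6) = 57/10.

57/10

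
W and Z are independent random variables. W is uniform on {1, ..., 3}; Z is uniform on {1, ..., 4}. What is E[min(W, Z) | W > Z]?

4/3

Outcomes with W > Z: (2,1), (3,1), (3,2), each with probability 1/12.
E[min(W, Z) | W > Z] = (1 + 1 + 2) / 3 = 4/3.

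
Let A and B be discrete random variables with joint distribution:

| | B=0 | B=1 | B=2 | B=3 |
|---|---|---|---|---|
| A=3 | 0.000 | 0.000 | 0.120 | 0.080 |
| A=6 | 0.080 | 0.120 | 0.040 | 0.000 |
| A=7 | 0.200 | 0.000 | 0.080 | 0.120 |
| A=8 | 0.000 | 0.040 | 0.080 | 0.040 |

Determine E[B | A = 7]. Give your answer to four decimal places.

1.3000

P(A = 7) = 0.400.
Σ B·P over the event = 0·(0.200) + 2·(0.080) + 3·(0.120) = 0.520.
E[B | A = 7] = (0.520) / (0.400) = 1.3000.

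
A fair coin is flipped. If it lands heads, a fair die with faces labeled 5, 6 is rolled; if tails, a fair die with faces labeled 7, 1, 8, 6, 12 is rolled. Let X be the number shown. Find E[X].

E[X | heads] = (5+6)/2 = 11/2.
E[X | tails] = (7+1+8+6+12)/5 = 34/5.
By the law of total expectation,
E[X] = (1/2)·(11/2) + (1/2)·(34/5) = 123/20.

123/20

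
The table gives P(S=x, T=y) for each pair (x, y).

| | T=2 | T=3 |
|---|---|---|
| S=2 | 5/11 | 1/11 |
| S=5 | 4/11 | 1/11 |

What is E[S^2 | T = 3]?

29/2

P(T = 3) = 2/11.
Σ S^2·P over the event = 4·(1/11) + 25·(1/11) = 29/11.
E[S^2 | T = 3] = (29/11) / (2/11) = 29/2.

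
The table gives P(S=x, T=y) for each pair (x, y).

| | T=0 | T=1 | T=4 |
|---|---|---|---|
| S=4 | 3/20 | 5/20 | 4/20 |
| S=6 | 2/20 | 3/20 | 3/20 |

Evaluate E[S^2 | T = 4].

172/7

P(T = 4) = 7/20.
Σ S^2·P over the event = 16·(4/20) + 36·(3/20) = 43/5.
E[S^2 | T = 4] = (43/5) / (7/20) = 172/7.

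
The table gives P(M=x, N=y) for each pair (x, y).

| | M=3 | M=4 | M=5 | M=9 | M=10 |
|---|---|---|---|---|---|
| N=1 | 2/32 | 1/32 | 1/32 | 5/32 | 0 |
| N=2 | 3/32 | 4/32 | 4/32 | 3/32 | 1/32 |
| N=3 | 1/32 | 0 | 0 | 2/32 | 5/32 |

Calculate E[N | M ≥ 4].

P(M ≥ 4) = 13/16.
Summing N·P(M=x,N=y) over the conditioning event gives 13/8.
E[N | M ≥ 4] = (13/8) / (13/16) = 2.

2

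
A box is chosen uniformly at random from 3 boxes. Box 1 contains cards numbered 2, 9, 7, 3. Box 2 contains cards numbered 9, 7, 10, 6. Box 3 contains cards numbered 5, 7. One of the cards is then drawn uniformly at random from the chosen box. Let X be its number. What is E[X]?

E[X | box 1] = (2+9+7+3)/4 = 21/4.
E[X | box 2] = (9+7+10+6)/4 = 8.
E[X | box 3] = (5+7)/2 = 6.
E[X] = (1/3)·(21/4) + (1/3)·(8) + (1/3)·(6) = 77/12.

77/12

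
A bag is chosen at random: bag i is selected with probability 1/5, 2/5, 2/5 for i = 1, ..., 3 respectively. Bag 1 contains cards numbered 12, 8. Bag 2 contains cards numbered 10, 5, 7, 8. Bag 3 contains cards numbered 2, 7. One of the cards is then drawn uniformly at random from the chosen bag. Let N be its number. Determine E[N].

34/5

E[N | bag 1] = (12+8)/2 = 10.
E[N | bag 2] = (10+5+7+8)/4 = 15/2.
E[N | bag 3] = (2+7)/2 = 9/2.
E[N] = (1/5)·(10) + (2/5)·(15/2) + (2/5)·(9/2) = 34/5.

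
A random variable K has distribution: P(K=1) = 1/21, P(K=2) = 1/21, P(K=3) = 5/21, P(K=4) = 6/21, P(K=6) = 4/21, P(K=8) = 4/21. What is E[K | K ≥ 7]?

8

P(K ≥ 7) = 4/21.
Σ over the event: 8·4/21 = 32/21.
E[K | K ≥ 7] = (32/21) / (4/21) = 8.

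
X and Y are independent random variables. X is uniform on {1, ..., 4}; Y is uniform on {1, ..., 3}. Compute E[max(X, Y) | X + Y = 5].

Outcomes with X + Y = 5: (2,3), (3,2), (4,1), each with probability 1/12.
E[max(X, Y) | X + Y = 5] = (3 + 3 + 4) / 3 = 10/3.

10/3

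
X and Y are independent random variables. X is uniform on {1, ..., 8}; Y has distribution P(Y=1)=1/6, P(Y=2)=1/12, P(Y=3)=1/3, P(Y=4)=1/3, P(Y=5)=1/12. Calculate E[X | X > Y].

348/59

P(X > Y) = 59/96.
Summing X·P(x,y) over outcomes with X > Y gives 29/8.
E[X | X > Y] = (29/8) / (59/96) = 348/59.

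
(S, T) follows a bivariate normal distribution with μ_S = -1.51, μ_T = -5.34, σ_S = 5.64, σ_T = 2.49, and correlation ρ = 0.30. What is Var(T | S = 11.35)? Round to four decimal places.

The conditional variance in a bivariate normal is σ_T²(1 − ρ²), independent of x.
Var(T | S=11.35) = (2.49)²·(1 − (0.30)²) = 6.2001·0.91 = 5.6421.

5.6421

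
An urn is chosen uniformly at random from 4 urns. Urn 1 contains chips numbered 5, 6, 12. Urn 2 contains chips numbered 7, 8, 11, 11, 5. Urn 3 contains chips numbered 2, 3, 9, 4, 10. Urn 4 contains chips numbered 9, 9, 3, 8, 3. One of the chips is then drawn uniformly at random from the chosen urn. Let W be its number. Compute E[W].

421/60

E[W | urn 1] = (5+6+12)/3 = 23/3.
E[W | urn 2] = (7+8+11+11+5)/5 = 42/5.
E[W | urn 3] = (2+3+9+4+10)/5 = 28/5.
E[W | urn 4] = (9+9+3+8+3)/5 = 32/5.
E[W] = (1/4)·(23/3) + (1/4)·(42/5) + (1/4)·(28/5) + (1/4)·(32/5) = 421/60.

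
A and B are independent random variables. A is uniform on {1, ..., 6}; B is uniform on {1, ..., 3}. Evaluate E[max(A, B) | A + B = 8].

11/2

Outcomes with A + B = 8: (5,3), (6,2), each with probability 1/18.
E[max(A, B) | A + B = 8] = (5 + 6) / 2 = 11/2.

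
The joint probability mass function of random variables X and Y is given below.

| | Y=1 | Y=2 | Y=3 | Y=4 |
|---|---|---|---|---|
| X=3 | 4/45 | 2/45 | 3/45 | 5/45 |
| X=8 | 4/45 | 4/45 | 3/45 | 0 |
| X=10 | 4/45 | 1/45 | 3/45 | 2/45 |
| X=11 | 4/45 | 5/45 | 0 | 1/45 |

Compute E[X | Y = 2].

103/12

P(Y = 2) = 4/15.
Σ X·P over the event = 3·(2/45) + 8·(4/45) + 10·(1/45) + 11·(5/45) = 103/45.
E[X | Y = 2] = (103/45) / (4/15) = 103/12.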